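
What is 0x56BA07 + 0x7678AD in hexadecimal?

0xCD32B4

Add column by column in base 16, right to left:
  7+D = 4 carry 1
  0+A+1 = B
  A+8 = 2 carry 1
  B+7+1 = 3 carry 1
  6+6+1 = D
  5+7 = C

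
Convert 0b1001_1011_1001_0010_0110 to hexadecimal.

Group the bits into nibbles: 1001 1011 1001 0010 0110 → 9B926.

0x9B926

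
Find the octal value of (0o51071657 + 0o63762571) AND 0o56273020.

0o14050000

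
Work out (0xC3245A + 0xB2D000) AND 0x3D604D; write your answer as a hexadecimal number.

0x356048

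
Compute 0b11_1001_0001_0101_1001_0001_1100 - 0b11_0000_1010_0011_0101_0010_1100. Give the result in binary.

0b100001110010001111110000

Subtract column by column in base 2:
  0-0 → 0
  0-0 → 0
  1-1 → 0
  1-1 → 0
  1-0 → 1
  0-1 → 1 (borrow)
  0-0-1 → 1 (borrow)
  0-0-1 → 1 (borrow)
  1-1-1 → 1 (borrow)
  0-0-1 → 1 (borrow)
  0-1-1 → 0 (borrow)
  1-0-1 → 0
  1-1 → 0
  0-1 → 1 (borrow)
  1-0-1 → 0
  0-0 → 0
  1-0 → 1
  0-1 → 1 (borrow)
  0-0-1 → 1 (borrow)
  0-1-1 → 0 (borrow)
  1-0-1 → 0
  0-0 → 0
  0-0 → 0
  1-0 → 1
  1-1 → 0
  1-1 → 0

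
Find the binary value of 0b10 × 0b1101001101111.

0b11010011011110

Multiply each base-2 digit by 2, carrying:
  1×2 = 2 → write 0 carry 1
  1×2+1 = 3 → write 1 carry 1
  1×2+1 = 3 → write 1 carry 1
  1×2+1 = 3 → write 1 carry 1
  0×2+1 = 1 → write 1
  1×2 = 2 → write 0 carry 1
  1×2+1 = 3 → write 1 carry 1
  0×2+1 = 1 → write 1
  0×2 = 0 → write 0
  1×2 = 2 → write 0 carry 1
  0×2+1 = 1 → write 1
  1×2 = 2 → write 0 carry 1
  1×2+1 = 3 → write 1 carry 1
  remaining carry: 1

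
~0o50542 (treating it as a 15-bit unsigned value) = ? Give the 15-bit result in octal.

0o27235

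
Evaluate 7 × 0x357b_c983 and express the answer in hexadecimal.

Multiply each base-16 digit by 7, carrying:
  3×7 = 21 → write 5 carry 1
  8×7+1 = 57 → write 9 carry 3
  9×7+3 = 66 → write 2 carry 4
  c×7+4 = 88 → write 8 carry 5
  b×7+5 = 82 → write 2 carry 5
  7×7+5 = 54 → write 6 carry 3
  5×7+3 = 38 → write 6 carry 2
  3×7+2 = 23 → write 7 carry 1
  remaining carry: 1

0x176628295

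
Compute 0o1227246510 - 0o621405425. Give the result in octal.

0o405641063

Subtract column by column in base 8:
  0-5 → 3 (borrow)
  1-2-1 → 6 (borrow)
  5-4-1 → 0
  6-5 → 1
  4-0 → 4
  2-4 → 6 (borrow)
  7-1-1 → 5
  2-2 → 0
  2-6 → 4 (borrow)
  1-0-1 → 0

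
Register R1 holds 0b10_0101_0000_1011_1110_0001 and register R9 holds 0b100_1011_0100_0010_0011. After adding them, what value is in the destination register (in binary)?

0b1010011100000000000100

Add column by column in base 2, right to left:
  1+1 = 0 carry 1
  0+1+1 = 0 carry 1
  0+0+1 = 1
  0+0 = 0
  0+0 = 0
  1+1 = 0 carry 1
  1+0+1 = 0 carry 1
  1+0+1 = 0 carry 1
  1+0+1 = 0 carry 1
  1+0+1 = 0 carry 1
  0+1+1 = 0 carry 1
  1+0+1 = 0 carry 1
  0+1+1 = 0 carry 1
  0+1+1 = 0 carry 1
  0+0+1 = 1
  0+1 = 1
  1+0 = 1
  0+0 = 0
  1+1 = 0 carry 1
  0+0+1 = 1
  0+0 = 0
  1+0 = 1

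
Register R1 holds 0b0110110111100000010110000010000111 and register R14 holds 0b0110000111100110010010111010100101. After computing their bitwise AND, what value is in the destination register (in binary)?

0b0110000111100000010010000010000101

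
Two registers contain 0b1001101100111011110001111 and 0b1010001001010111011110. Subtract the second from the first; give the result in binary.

Subtract column by column in base 2:
  1-0 → 1
  1-1 → 0
  1-1 → 0
  1-1 → 0
  0-1 → 1 (borrow)
  0-0-1 → 1 (borrow)
  0-1-1 → 0 (borrow)
  1-1-1 → 1 (borrow)
  1-1-1 → 1 (borrow)
  1-0-1 → 0
  1-1 → 0
  0-0 → 0
  1-1 → 0
  1-0 → 1
  1-0 → 1
  0-1 → 1 (borrow)
  0-0-1 → 1 (borrow)
  1-0-1 → 0
  1-0 → 1
  0-1 → 1 (borrow)
  1-0-1 → 0
  1-1 → 0
  0-0 → 0
  0-0 → 0
  1-0 → 1

0b1000011011110000110110001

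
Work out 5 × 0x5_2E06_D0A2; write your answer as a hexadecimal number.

Multiply each base-16 digit by 5, carrying:
  2×5 = 10 → write A
  A×5 = 50 → write 2 carry 3
  0×5+3 = 3 → write 3
  D×5 = 65 → write 1 carry 4
  6×5+4 = 34 → write 2 carry 2
  0×5+2 = 2 → write 2
  E×5 = 70 → write 6 carry 4
  2×5+4 = 14 → write E
  5×5 = 25 → write 9 carry 1
  remaining carry: 1

0x19E622132A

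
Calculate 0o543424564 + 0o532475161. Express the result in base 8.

Add column by column in base 8, right to left:
  4+1 = 5
  6+6 = 4 carry 1
  5+1+1 = 7
  4+5 = 1 carry 1
  2+7+1 = 2 carry 1
  4+4+1 = 1 carry 1
  3+2+1 = 6
  4+3 = 7
  5+5 = 2 carry 1
  final carry 1

0o1276121745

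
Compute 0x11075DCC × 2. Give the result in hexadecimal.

0x220EBB98

Multiply each base-16 digit by 2, carrying:
  C×2 = 24 → write 8 carry 1
  C×2+1 = 25 → write 9 carry 1
  D×2+1 = 27 → write B carry 1
  5×2+1 = 11 → write B
  7×2 = 14 → write E
  0×2 = 0 → write 0
  1×2 = 2 → write 2
  1×2 = 2 → write 2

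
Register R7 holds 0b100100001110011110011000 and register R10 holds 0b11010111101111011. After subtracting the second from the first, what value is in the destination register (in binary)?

0b100011110011100000011101

Subtract column by column in base 2:
  0-1 → 1 (borrow)
  0-1-1 → 0 (borrow)
  0-0-1 → 1 (borrow)
  1-1-1 → 1 (borrow)
  1-1-1 → 1 (borrow)
  0-1-1 → 0 (borrow)
  0-1-1 → 0 (borrow)
  1-0-1 → 0
  1-1 → 0
  1-1 → 0
  1-1 → 0
  0-1 → 1 (borrow)
  0-0-1 → 1 (borrow)
  1-1-1 → 1 (borrow)
  1-0-1 → 0
  1-1 → 0
  0-1 → 1 (borrow)
  0-0-1 → 1 (borrow)
  0-0-1 → 1 (borrow)
  0-0-1 → 1 (borrow)
  1-0-1 → 0
  0-0 → 0
  0-0 → 0
  1-0 → 1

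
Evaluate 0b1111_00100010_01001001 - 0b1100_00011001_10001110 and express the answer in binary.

Subtract column by column in base 2:
  1-0 → 1
  0-1 → 1 (borrow)
  0-1-1 → 0 (borrow)
  1-1-1 → 1 (borrow)
  0-0-1 → 1 (borrow)
  0-0-1 → 1 (borrow)
  1-0-1 → 0
  0-1 → 1 (borrow)
  0-1-1 → 0 (borrow)
  1-0-1 → 0
  0-0 → 0
  0-1 → 1 (borrow)
  0-1-1 → 0 (borrow)
  1-0-1 → 0
  0-0 → 0
  0-0 → 0
  1-0 → 1
  1-0 → 1
  1-1 → 0
  1-1 → 0

0b110000100010111011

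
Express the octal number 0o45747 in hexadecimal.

0x4BE7

Each octal digit is 3 bits: 4=100 5=101 7=111 4=100 7=111.
Group the bits into nibbles: 0100 1011 1110 0111 → 4BE7.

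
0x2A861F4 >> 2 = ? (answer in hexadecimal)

0xAA187D

2 bits is not a whole number of base-16 digits; in binary: 10101010000110000111110100 >> 2 = 101010100001100001111101.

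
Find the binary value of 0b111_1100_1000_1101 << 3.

0b111110010001101000

Left shift by 3: append 3 zero bits.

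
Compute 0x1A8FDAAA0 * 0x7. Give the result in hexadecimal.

0xB9EEFAA60

Multiply each base-16 digit by 7, carrying:
  0×7 = 0 → write 0
  A×7 = 70 → write 6 carry 4
  A×7+4 = 74 → write A carry 4
  A×7+4 = 74 → write A carry 4
  D×7+4 = 95 → write F carry 5
  F×7+5 = 110 → write E carry 6
  8×7+6 = 62 → write E carry 3
  A×7+3 = 73 → write 9 carry 4
  1×7+4 = 11 → write B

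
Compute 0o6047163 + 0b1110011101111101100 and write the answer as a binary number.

0o6047163 = 0b110000100111001110011 in binary.
Add column by column in base 2, right to left:
  1+0 = 1
  1+0 = 1
  0+1 = 1
  0+1 = 1
  1+0 = 1
  1+1 = 0 carry 1
  1+1+1 = 1 carry 1
  0+1+1 = 0 carry 1
  0+1+1 = 0 carry 1
  1+1+1 = 1 carry 1
  1+0+1 = 0 carry 1
  1+1+1 = 1 carry 1
  0+1+1 = 0 carry 1
  0+1+1 = 0 carry 1
  1+0+1 = 0 carry 1
  0+0+1 = 1
  0+1 = 1
  0+1 = 1
  0+1 = 1
  1+0 = 1
  1+0 = 1

0b111111000101001011111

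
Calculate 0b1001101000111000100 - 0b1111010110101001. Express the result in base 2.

0b111101110000011011

Subtract column by column in base 2:
  0-1 → 1 (borrow)
  0-0-1 → 1 (borrow)
  1-0-1 → 0
  0-1 → 1 (borrow)
  0-0-1 → 1 (borrow)
  0-1-1 → 0 (borrow)
  1-0-1 → 0
  1-1 → 0
  1-1 → 0
  0-0 → 0
  0-1 → 1 (borrow)
  0-0-1 → 1 (borrow)
  1-1-1 → 1 (borrow)
  0-1-1 → 0 (borrow)
  1-1-1 → 1 (borrow)
  1-1-1 → 1 (borrow)
  0-0-1 → 1 (borrow)
  0-0-1 → 1 (borrow)
  1-0-1 → 0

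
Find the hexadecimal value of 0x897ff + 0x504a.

Add column by column in base 16, right to left:
  f+a = 9 carry 1
  f+4+1 = 4 carry 1
  7+0+1 = 8
  9+5 = e
  8+0 = 8

0x8e849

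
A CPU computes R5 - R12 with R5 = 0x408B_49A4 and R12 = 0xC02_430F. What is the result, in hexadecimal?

Subtract column by column in base 16:
  4-F → 5 (borrow)
  A-0-1 → 9
  9-3 → 6
  4-4 → 0
  B-2 → 9
  8-0 → 8
  0-C → 4 (borrow)
  4-0-1 → 3

0x34890695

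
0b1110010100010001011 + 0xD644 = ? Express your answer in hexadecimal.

0b1110010100010001011 = 0x7288B in hexadecimal.
Add column by column in base 16, right to left:
  B+4 = F
  8+4 = C
  8+6 = E
  2+D = F
  7+0 = 7

0x7FECF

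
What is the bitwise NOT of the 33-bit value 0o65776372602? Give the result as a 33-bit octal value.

Each oct digit d becomes 7−d:
  6→1, 5→2, 7→0, 7→0, 6→1, 3→4, 7→0, 2→5, 6→1, 0→7, 2→5

0o12001405175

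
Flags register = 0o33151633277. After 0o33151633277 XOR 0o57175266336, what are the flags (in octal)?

0o64024455141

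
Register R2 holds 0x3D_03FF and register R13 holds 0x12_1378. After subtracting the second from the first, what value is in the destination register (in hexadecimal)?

0x2AF087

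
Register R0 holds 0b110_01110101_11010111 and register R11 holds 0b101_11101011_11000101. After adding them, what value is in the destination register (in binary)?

0b11000110000110011100

Add column by column in base 2, right to left:
  1+1 = 0 carry 1
  1+0+1 = 0 carry 1
  1+1+1 = 1 carry 1
  0+0+1 = 1
  1+0 = 1
  0+0 = 0
  1+1 = 0 carry 1
  1+1+1 = 1 carry 1
  1+1+1 = 1 carry 1
  0+1+1 = 0 carry 1
  1+0+1 = 0 carry 1
  0+1+1 = 0 carry 1
  1+0+1 = 0 carry 1
  1+1+1 = 1 carry 1
  1+1+1 = 1 carry 1
  0+1+1 = 0 carry 1
  0+1+1 = 0 carry 1
  1+0+1 = 0 carry 1
  1+1+1 = 1 carry 1
  final carry 1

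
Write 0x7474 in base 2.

0b111010001110100

Expand each hex digit to 4 bits: 7=0111 4=0100 7=0111 4=0100.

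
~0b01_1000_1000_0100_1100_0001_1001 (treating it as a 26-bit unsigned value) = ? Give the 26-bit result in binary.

Invert each bit: 01100010000100110000011001 → 10011101111011001111100110.

0b10011101111011001111100110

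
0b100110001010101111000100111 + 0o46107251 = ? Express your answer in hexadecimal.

0x55DECD0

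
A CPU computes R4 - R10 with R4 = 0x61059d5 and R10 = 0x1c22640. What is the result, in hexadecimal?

Subtract column by column in base 16:
  5-0 → 5
  d-4 → 9
  9-6 → 3
  5-2 → 3
  0-2 → e (borrow)
  1-c-1 → 4 (borrow)
  6-1-1 → 4

0x44e3395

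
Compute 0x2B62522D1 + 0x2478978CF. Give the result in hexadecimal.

0x4FDAE9BA0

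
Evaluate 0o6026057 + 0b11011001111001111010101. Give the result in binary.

0b100001010010000000000100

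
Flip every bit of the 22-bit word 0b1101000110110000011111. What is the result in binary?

Invert each bit: 1101000110110000011111 → 0010111001001111100000.

0b0010111001001111100000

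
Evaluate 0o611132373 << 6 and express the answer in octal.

0o61113237300

Shifting left by 6 bits = 2 oct digits: append 2 zeros.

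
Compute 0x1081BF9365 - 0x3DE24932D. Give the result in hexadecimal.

Subtract column by column in base 16:
  5-D → 8 (borrow)
  6-2-1 → 3
  3-3 → 0
  9-9 → 0
  F-4 → B
  B-2 → 9
  1-E → 3 (borrow)
  8-D-1 → A (borrow)
  0-3-1 → C (borrow)
  1-0-1 → 0

0xCA39B0038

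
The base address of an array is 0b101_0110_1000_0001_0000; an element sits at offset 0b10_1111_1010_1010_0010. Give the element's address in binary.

0b10000110001010110010

Add column by column in base 2, right to left:
  0+0 = 0
  0+1 = 1
  0+0 = 0
  0+0 = 0
  1+0 = 1
  0+1 = 1
  0+0 = 0
  0+1 = 1
  0+0 = 0
  0+1 = 1
  0+0 = 0
  1+1 = 0 carry 1
  0+1+1 = 0 carry 1
  1+1+1 = 1 carry 1
  1+1+1 = 1 carry 1
  0+1+1 = 0 carry 1
  1+0+1 = 0 carry 1
  0+1+1 = 0 carry 1
  1+0+1 = 0 carry 1
  final carry 1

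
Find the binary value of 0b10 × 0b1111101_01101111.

Multiply each base-2 digit by 2, carrying:
  1×2 = 2 → write 0 carry 1
  1×2+1 = 3 → write 1 carry 1
  1×2+1 = 3 → write 1 carry 1
  1×2+1 = 3 → write 1 carry 1
  0×2+1 = 1 → write 1
  1×2 = 2 → write 0 carry 1
  1×2+1 = 3 → write 1 carry 1
  0×2+1 = 1 → write 1
  1×2 = 2 → write 0 carry 1
  0×2+1 = 1 → write 1
  1×2 = 2 → write 0 carry 1
  1×2+1 = 3 → write 1 carry 1
  1×2+1 = 3 → write 1 carry 1
  1×2+1 = 3 → write 1 carry 1
  1×2+1 = 3 → write 1 carry 1
  remaining carry: 1

0b1111101011011110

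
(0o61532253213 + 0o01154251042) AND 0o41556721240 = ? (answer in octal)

0o40506520240

Add column by column in base 8, right to left:
  3+2 = 5
  1+4 = 5
  2+0 = 2
  3+1 = 4
  5+5 = 2 carry 1
  2+2+1 = 5
  2+4 = 6
  3+5 = 0 carry 1
  5+1+1 = 7
  1+1 = 2
  6+0 = 6
Sum = 0o62706524255; now AND with 0o41556721240:
  6&4=4, 2&1=0, 7&5=5, 0&5=0, 6&6=6, 5&7=5, 2&2=2, 4&1=0, 2&2=2, 5&4=4, 5&0=0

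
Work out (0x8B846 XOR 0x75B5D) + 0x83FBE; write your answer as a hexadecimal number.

First 0x8B846 XOR 0x75B5D = 0xFE31B.
Add column by column in base 16, right to left:
  B+E = 9 carry 1
  1+B+1 = D
  3+F = 2 carry 1
  E+3+1 = 2 carry 1
  F+8+1 = 8 carry 1
  final carry 1

0x1822D9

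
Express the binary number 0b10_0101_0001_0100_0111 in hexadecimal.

0x25147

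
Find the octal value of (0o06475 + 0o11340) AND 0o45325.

0o25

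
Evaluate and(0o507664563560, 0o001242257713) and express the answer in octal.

0o001240043500

AND each oct digit independently (no carries):
  5&0=0, 0&0=0, 7&1=1, 6&2=2, 6&4=4, 4&2=0, 5&2=0, 6&5=4, 3&7=3, 5&7=5, 6&1=0, 0&3=0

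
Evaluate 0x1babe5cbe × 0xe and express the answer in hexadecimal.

Multiply each base-16 digit by 14, carrying:
  e×14 = 196 → write 4 carry 12
  b×14+12 = 166 → write 6 carry 10
  c×14+10 = 178 → write 2 carry 11
  5×14+11 = 81 → write 1 carry 5
  e×14+5 = 201 → write 9 carry 12
  b×14+12 = 166 → write 6 carry 10
  a×14+10 = 150 → write 6 carry 9
  b×14+9 = 163 → write 3 carry 10
  1×14+10 = 24 → write 8 carry 1
  remaining carry: 1

0x1836691264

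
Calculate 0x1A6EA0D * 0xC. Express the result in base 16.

Multiply each base-16 digit by 12, carrying:
  D×12 = 156 → write C carry 9
  0×12+9 = 9 → write 9
  A×12 = 120 → write 8 carry 7
  E×12+7 = 175 → write F carry 10
  6×12+10 = 82 → write 2 carry 5
  A×12+5 = 125 → write D carry 7
  1×12+7 = 19 → write 3 carry 1
  remaining carry: 1

0x13D2F89C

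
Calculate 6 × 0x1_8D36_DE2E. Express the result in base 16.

Multiply each base-16 digit by 6, carrying:
  E×6 = 84 → write 4 carry 5
  2×6+5 = 17 → write 1 carry 1
  E×6+1 = 85 → write 5 carry 5
  D×6+5 = 83 → write 3 carry 5
  6×6+5 = 41 → write 9 carry 2
  3×6+2 = 20 → write 4 carry 1
  D×6+1 = 79 → write F carry 4
  8×6+4 = 52 → write 4 carry 3
  1×6+3 = 9 → write 9

0x94F493514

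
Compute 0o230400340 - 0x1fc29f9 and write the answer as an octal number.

0o31353347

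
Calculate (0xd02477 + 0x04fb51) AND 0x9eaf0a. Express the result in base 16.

Add column by column in base 16, right to left:
  7+1 = 8
  7+5 = c
  4+b = f
  2+f = 1 carry 1
  0+4+1 = 5
  d+0 = d
Sum = 0xd51fc8; now AND with 0x9eaf0a:
  d&9=9, 5&e=4, 1&a=0, f&f=f, c&0=0, 8&a=8

0x940f08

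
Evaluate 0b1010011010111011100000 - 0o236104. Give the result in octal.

0b1010011010111011100000 = 0o12327340 in octal.
Subtract column by column in base 8:
  0-4 → 4 (borrow)
  4-0-1 → 3
  3-1 → 2
  7-6 → 1
  2-3 → 7 (borrow)
  3-2-1 → 0
  2-0 → 2
  1-0 → 1

0o12071234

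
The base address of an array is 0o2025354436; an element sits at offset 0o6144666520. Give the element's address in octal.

0o10172243156

Add column by column in base 8, right to left:
  6+0 = 6
  3+2 = 5
  4+5 = 1 carry 1
  4+6+1 = 3 carry 1
  5+6+1 = 4 carry 1
  3+6+1 = 2 carry 1
  5+4+1 = 2 carry 1
  2+4+1 = 7
  0+1 = 1
  2+6 = 0 carry 1
  final carry 1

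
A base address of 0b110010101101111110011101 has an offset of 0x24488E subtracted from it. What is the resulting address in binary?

0b101001101001011100001111

0x24488E = 0b1001000100100010001110 in binary.
Subtract column by column in base 2:
  1-0 → 1
  0-1 → 1 (borrow)
  1-1-1 → 1 (borrow)
  1-1-1 → 1 (borrow)
  1-0-1 → 0
  0-0 → 0
  0-0 → 0
  1-1 → 0
  1-0 → 1
  1-0 → 1
  1-0 → 1
  1-1 → 0
  1-0 → 1
  0-0 → 0
  1-1 → 0
  1-0 → 1
  0-0 → 0
  1-0 → 1
  0-1 → 1 (borrow)
  1-0-1 → 0
  0-0 → 0
  0-1 → 1 (borrow)
  1-0-1 → 0
  1-0 → 1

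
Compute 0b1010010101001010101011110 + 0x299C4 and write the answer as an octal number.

0o123227442

0b1010010101001010101011110 = 0o122512536 in octal.
0x299C4 = 0o514704 in octal.
Add column by column in base 8, right to left:
  6+4 = 2 carry 1
  3+0+1 = 4
  5+7 = 4 carry 1
  2+4+1 = 7
  1+1 = 2
  5+5 = 2 carry 1
  2+0+1 = 3
  2+0 = 2
  1+0 = 1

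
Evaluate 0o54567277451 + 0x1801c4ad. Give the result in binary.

0o54567277451 = 0b101100101110111010111111100101001 in binary.
0x1801c4ad = 0b11000000000011100010010101101 in binary.
Add column by column in base 2, right to left:
  1+1 = 0 carry 1
  0+0+1 = 1
  0+1 = 1
  1+1 = 0 carry 1
  0+0+1 = 1
  1+1 = 0 carry 1
  0+0+1 = 1
  0+1 = 1
  1+0 = 1
  1+0 = 1
  1+1 = 0 carry 1
  1+0+1 = 0 carry 1
  1+0+1 = 0 carry 1
  1+0+1 = 0 carry 1
  1+1+1 = 1 carry 1
  0+1+1 = 0 carry 1
  1+1+1 = 1 carry 1
  0+0+1 = 1
  1+0 = 1
  1+0 = 1
  1+0 = 1
  0+0 = 0
  1+0 = 1
  1+0 = 1
  1+0 = 1
  0+0 = 0
  1+0 = 1
  0+1 = 1
  0+1 = 1
  1+0 = 1
  1+0 = 1
  0+0 = 0
  1+0 = 1

0b101111101110111110100001111010110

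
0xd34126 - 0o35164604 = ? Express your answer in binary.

0xd34126 = 0b110100110100000100100110 in binary.
0o35164604 = 0b11101001110100110000100 in binary.
Subtract column by column in base 2:
  0-0 → 0
  1-0 → 1
  1-1 → 0
  0-0 → 0
  0-0 → 0
  1-0 → 1
  0-0 → 0
  0-1 → 1 (borrow)
  1-1-1 → 1 (borrow)
  0-0-1 → 1 (borrow)
  0-0-1 → 1 (borrow)
  0-1-1 → 0 (borrow)
  0-0-1 → 1 (borrow)
  0-1-1 → 0 (borrow)
  1-1-1 → 1 (borrow)
  0-1-1 → 0 (borrow)
  1-0-1 → 0
  1-0 → 1
  0-1 → 1 (borrow)
  0-0-1 → 1 (borrow)
  1-1-1 → 1 (borrow)
  0-1-1 → 0 (borrow)
  1-1-1 → 1 (borrow)
  1-0-1 → 0

0b10111100101011110100010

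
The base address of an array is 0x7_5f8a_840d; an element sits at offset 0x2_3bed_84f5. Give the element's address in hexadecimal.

Add column by column in base 16, right to left:
  d+5 = 2 carry 1
  0+f+1 = 0 carry 1
  4+4+1 = 9
  8+8 = 0 carry 1
  a+d+1 = 8 carry 1
  8+e+1 = 7 carry 1
  f+b+1 = b carry 1
  5+3+1 = 9
  7+2 = 9

0x99b780902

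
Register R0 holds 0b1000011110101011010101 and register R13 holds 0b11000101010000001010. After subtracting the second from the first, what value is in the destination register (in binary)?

Subtract column by column in base 2:
  1-0 → 1
  0-1 → 1 (borrow)
  1-0-1 → 0
  0-1 → 1 (borrow)
  1-0-1 → 0
  0-0 → 0
  1-0 → 1
  1-0 → 1
  0-0 → 0
  1-0 → 1
  0-1 → 1 (borrow)
  1-0-1 → 0
  0-1 → 1 (borrow)
  1-0-1 → 0
  1-1 → 0
  1-0 → 1
  1-0 → 1
  0-0 → 0
  0-1 → 1 (borrow)
  0-1-1 → 0 (borrow)
  0-0-1 → 1 (borrow)
  1-0-1 → 0

0b101011001011011001011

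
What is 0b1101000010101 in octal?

Group the bits in threes: 001 101 000 010 101 → 15025.

0o15025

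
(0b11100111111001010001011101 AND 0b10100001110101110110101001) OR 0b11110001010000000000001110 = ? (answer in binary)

0b11100111111001010001011101 AND 0b10100001110101110110101001 = 0b10100001110001010000001001.
Then OR with 0b11110001010000000000001110.

0b11110001110001010000001111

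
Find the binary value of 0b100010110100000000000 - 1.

The trailing 11 digits are 0, so subtracting 1 borrows through: they become 1 and the next digit up decrements.

0b100010110011111111111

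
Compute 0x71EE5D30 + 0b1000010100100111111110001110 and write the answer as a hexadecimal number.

0b1000010100100111111110001110 = 0x8527F8E in hexadecimal.
Add column by column in base 16, right to left:
  0+E = E
  3+8 = B
  D+F = C carry 1
  5+7+1 = D
  E+2 = 0 carry 1
  E+5+1 = 4 carry 1
  1+8+1 = A
  7+0 = 7

0x7A40DCBE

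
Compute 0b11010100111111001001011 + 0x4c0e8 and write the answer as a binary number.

0b11011110011111100110011

0x4c0e8 = 0b1001100000011101000 in binary.
Add column by column in base 2, right to left:
  1+0 = 1
  1+0 = 1
  0+0 = 0
  1+1 = 0 carry 1
  0+0+1 = 1
  0+1 = 1
  1+1 = 0 carry 1
  0+1+1 = 0 carry 1
  0+0+1 = 1
  1+0 = 1
  1+0 = 1
  1+0 = 1
  1+0 = 1
  1+0 = 1
  1+1 = 0 carry 1
  0+1+1 = 0 carry 1
  0+0+1 = 1
  1+0 = 1
  0+1 = 1
  1+0 = 1
  0+0 = 0
  1+0 = 1
  1+0 = 1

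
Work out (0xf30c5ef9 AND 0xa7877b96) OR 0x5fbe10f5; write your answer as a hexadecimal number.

0xf30c5ef9 AND 0xa7877b96 = 0xa3045a90.
Then OR with 0x5fbe10f5.

0xffbe5af5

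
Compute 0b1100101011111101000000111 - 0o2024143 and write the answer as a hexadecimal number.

0b1100101011111101000000111 = 0x195FA07 in hexadecimal.
0o2024143 = 0x82863 in hexadecimal.
Subtract column by column in base 16:
  7-3 → 4
  0-6 → A (borrow)
  A-8-1 → 1
  F-2 → D
  5-8 → D (borrow)
  9-0-1 → 8
  1-0 → 1

0x18DD1A4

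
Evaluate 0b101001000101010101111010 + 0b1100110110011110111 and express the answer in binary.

0b101010101100001001110001

Add column by column in base 2, right to left:
  0+1 = 1
  1+1 = 0 carry 1
  0+1+1 = 0 carry 1
  1+0+1 = 0 carry 1
  1+1+1 = 1 carry 1
  1+1+1 = 1 carry 1
  1+1+1 = 1 carry 1
  0+1+1 = 0 carry 1
  1+0+1 = 0 carry 1
  0+0+1 = 1
  1+1 = 0 carry 1
  0+1+1 = 0 carry 1
  1+0+1 = 0 carry 1
  0+1+1 = 0 carry 1
  1+1+1 = 1 carry 1
  0+0+1 = 1
  0+0 = 0
  0+1 = 1
  1+1 = 0 carry 1
  0+0+1 = 1
  0+0 = 0
  1+0 = 1
  0+0 = 0
  1+0 = 1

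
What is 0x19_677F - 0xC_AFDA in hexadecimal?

Subtract column by column in base 16:
  F-A → 5
  7-D → A (borrow)
  7-F-1 → 7 (borrow)
  6-A-1 → B (borrow)
  9-C-1 → C (borrow)
  1-0-1 → 0

0xCB7A5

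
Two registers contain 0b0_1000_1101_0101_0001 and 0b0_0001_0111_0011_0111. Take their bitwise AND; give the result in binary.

0b00000010100010001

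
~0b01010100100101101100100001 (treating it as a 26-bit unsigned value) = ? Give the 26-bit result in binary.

Invert each bit: 01010100100101101100100001 → 10101011011010010011011110.

0b10101011011010010011011110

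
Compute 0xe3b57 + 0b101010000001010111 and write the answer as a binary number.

0b100001101101110101110

0xe3b57 = 0b11100011101101010111 in binary.
Add column by column in base 2, right to left:
  1+1 = 0 carry 1
  1+1+1 = 1 carry 1
  1+1+1 = 1 carry 1
  0+0+1 = 1
  1+1 = 0 carry 1
  0+0+1 = 1
  1+1 = 0 carry 1
  0+0+1 = 1
  1+0 = 1
  1+0 = 1
  0+0 = 0
  1+0 = 1
  1+0 = 1
  1+1 = 0 carry 1
  0+0+1 = 1
  0+1 = 1
  0+0 = 0
  1+1 = 0 carry 1
  1+0+1 = 0 carry 1
  1+0+1 = 0 carry 1
  final carry 1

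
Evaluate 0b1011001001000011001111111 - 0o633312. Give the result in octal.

0b1011001001000011001111111 = 0o131103177 in octal.
Subtract column by column in base 8:
  7-2 → 5
  7-1 → 6
  1-3 → 6 (borrow)
  3-3-1 → 7 (borrow)
  0-3-1 → 4 (borrow)
  1-6-1 → 2 (borrow)
  1-0-1 → 0
  3-0 → 3
  1-0 → 1

0o130247665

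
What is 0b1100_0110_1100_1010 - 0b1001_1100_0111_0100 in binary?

0b10101001010110

Subtract column by column in base 2:
  0-0 → 0
  1-0 → 1
  0-1 → 1 (borrow)
  1-0-1 → 0
  0-1 → 1 (borrow)
  0-1-1 → 0 (borrow)
  1-1-1 → 1 (borrow)
  1-0-1 → 0
  0-0 → 0
  1-0 → 1
  1-1 → 0
  0-1 → 1 (borrow)
  0-1-1 → 0 (borrow)
  0-0-1 → 1 (borrow)
  1-0-1 → 0
  1-1 → 0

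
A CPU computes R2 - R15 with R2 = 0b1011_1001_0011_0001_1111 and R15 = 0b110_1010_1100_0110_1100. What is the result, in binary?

0b1001110011010110011

Subtract column by column in base 2:
  1-0 → 1
  1-0 → 1
  1-1 → 0
  1-1 → 0
  1-0 → 1
  0-1 → 1 (borrow)
  0-1-1 → 0 (borrow)
  0-0-1 → 1 (borrow)
  1-0-1 → 0
  1-0 → 1
  0-1 → 1 (borrow)
  0-1-1 → 0 (borrow)
  1-0-1 → 0
  0-1 → 1 (borrow)
  0-0-1 → 1 (borrow)
  1-1-1 → 1 (borrow)
  1-0-1 → 0
  1-1 → 0
  0-1 → 1 (borrow)
  1-0-1 → 0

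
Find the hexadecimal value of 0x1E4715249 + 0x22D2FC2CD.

0x411A11516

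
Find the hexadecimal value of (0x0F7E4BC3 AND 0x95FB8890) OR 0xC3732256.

0x0F7E4BC3 AND 0x95FB8890 = 0x057A0880.
Then OR with 0xC3732256.

0xC77B2AD6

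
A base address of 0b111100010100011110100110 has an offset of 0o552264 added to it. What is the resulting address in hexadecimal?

0xF41C5A

0b111100010100011110100110 = 0xF147A6 in hexadecimal.
0o552264 = 0x2D4B4 in hexadecimal.
Add column by column in base 16, right to left:
  6+4 = A
  A+B = 5 carry 1
  7+4+1 = C
  4+D = 1 carry 1
  1+2+1 = 4
  F+0 = F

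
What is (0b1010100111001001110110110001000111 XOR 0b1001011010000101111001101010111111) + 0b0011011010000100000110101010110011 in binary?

0b111010111010000010110000110101011

First 0b1010100111001001110110110001000111 XOR 0b1001011010000101111001101010111111 = 0b0011111101001100001111011011111000.
Add column by column in base 2, right to left:
  0+1 = 1
  0+1 = 1
  0+0 = 0
  1+0 = 1
  1+1 = 0 carry 1
  1+1+1 = 1 carry 1
  1+0+1 = 0 carry 1
  1+1+1 = 1 carry 1
  0+0+1 = 1
  1+1 = 0 carry 1
  1+0+1 = 0 carry 1
  0+1+1 = 0 carry 1
  1+0+1 = 0 carry 1
  1+1+1 = 1 carry 1
  1+1+1 = 1 carry 1
  1+0+1 = 0 carry 1
  0+0+1 = 1
  0+0 = 0
  0+0 = 0
  0+0 = 0
  1+1 = 0 carry 1
  1+0+1 = 0 carry 1
  0+0+1 = 1
  0+0 = 0
  1+0 = 1
  0+1 = 1
  1+0 = 1
  1+1 = 0 carry 1
  1+1+1 = 1 carry 1
  1+0+1 = 0 carry 1
  1+1+1 = 1 carry 1
  1+1+1 = 1 carry 1
  final carry 1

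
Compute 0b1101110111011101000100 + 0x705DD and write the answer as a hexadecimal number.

0b1101110111011101000100 = 0x377744 in hexadecimal.
Add column by column in base 16, right to left:
  4+D = 1 carry 1
  4+D+1 = 2 carry 1
  7+5+1 = D
  7+0 = 7
  7+7 = E
  3+0 = 3

0x3E7D21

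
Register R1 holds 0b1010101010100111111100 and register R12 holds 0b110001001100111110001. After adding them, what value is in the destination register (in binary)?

0b10000110100001111101101

Add column by column in base 2, right to left:
  0+1 = 1
  0+0 = 0
  1+0 = 1
  1+0 = 1
  1+1 = 0 carry 1
  1+1+1 = 1 carry 1
  1+1+1 = 1 carry 1
  1+1+1 = 1 carry 1
  1+1+1 = 1 carry 1
  0+0+1 = 1
  0+0 = 0
  1+1 = 0 carry 1
  0+1+1 = 0 carry 1
  1+0+1 = 0 carry 1
  0+0+1 = 1
  1+1 = 0 carry 1
  0+0+1 = 1
  1+0 = 1
  0+0 = 0
  1+1 = 0 carry 1
  0+1+1 = 0 carry 1
  1+0+1 = 0 carry 1
  final carry 1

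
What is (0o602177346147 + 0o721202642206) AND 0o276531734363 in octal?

0o22400210341

Add column by column in base 8, right to left:
  7+6 = 5 carry 1
  4+0+1 = 5
  1+2 = 3
  6+2 = 0 carry 1
  4+4+1 = 1 carry 1
  3+6+1 = 2 carry 1
  7+2+1 = 2 carry 1
  7+0+1 = 0 carry 1
  1+2+1 = 4
  2+1 = 3
  0+2 = 2
  6+7 = 5 carry 1
  final carry 1
Sum = 0o1523402210355; now AND with 0o276531734363:
  1&0=0, 5&2=0, 2&7=2, 3&6=2, 4&5=4, 0&3=0, 2&1=0, 2&7=2, 1&3=1, 0&4=0, 3&3=3, 5&6=4, 5&3=1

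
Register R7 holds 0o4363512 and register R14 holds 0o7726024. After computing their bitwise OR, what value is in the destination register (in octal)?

OR each oct digit independently (no carries):
  4|7=7, 3|7=7, 6|2=6, 3|6=7, 5|0=5, 1|2=3, 2|4=6

0o7767536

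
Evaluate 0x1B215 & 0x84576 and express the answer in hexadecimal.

0x00014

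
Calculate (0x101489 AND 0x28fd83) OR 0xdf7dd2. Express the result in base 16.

0xdf7dd3

0x101489 AND 0x28fd83 = 0x001481.
Then OR with 0xdf7dd2.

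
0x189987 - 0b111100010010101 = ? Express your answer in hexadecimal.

0b111100010010101 = 0x7895 in hexadecimal.
Subtract column by column in base 16:
  7-5 → 2
  8-9 → f (borrow)
  9-8-1 → 0
  9-7 → 2
  8-0 → 8
  1-0 → 1

0x1820f2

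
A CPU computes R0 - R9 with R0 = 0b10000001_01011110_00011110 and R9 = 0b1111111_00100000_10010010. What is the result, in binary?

Subtract column by column in base 2:
  0-0 → 0
  1-1 → 0
  1-0 → 1
  1-0 → 1
  1-1 → 0
  0-0 → 0
  0-0 → 0
  0-1 → 1 (borrow)
  0-0-1 → 1 (borrow)
  1-0-1 → 0
  1-0 → 1
  1-0 → 1
  1-0 → 1
  0-1 → 1 (borrow)
  1-0-1 → 0
  0-0 → 0
  1-1 → 0
  0-1 → 1 (borrow)
  0-1-1 → 0 (borrow)
  0-1-1 → 0 (borrow)
  0-1-1 → 0 (borrow)
  0-1-1 → 0 (borrow)
  0-1-1 → 0 (borrow)
  1-0-1 → 0

0b100011110110001100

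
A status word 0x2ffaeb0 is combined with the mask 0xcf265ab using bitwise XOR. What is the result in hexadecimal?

0xe0dcb1b

XOR each hex digit independently (no carries):
  2^c=e, f^f=0, f^2=d, a^6=c, e^5=b, b^a=1, 0^b=b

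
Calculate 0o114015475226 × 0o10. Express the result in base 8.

Multiply each base-8 digit by 8, carrying:
  6×8 = 48 → write 0 carry 6
  2×8+6 = 22 → write 6 carry 2
  2×8+2 = 18 → write 2 carry 2
  5×8+2 = 42 → write 2 carry 5
  7×8+5 = 61 → write 5 carry 7
  4×8+7 = 39 → write 7 carry 4
  5×8+4 = 44 → write 4 carry 5
  1×8+5 = 13 → write 5 carry 1
  0×8+1 = 1 → write 1
  4×8 = 32 → write 0 carry 4
  1×8+4 = 12 → write 4 carry 1
  1×8+1 = 9 → write 1 carry 1
  remaining carry: 1

0o1140154752260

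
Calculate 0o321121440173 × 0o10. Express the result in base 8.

Multiply each base-8 digit by 8, carrying:
  3×8 = 24 → write 0 carry 3
  7×8+3 = 59 → write 3 carry 7
  1×8+7 = 15 → write 7 carry 1
  0×8+1 = 1 → write 1
  4×8 = 32 → write 0 carry 4
  4×8+4 = 36 → write 4 carry 4
  1×8+4 = 12 → write 4 carry 1
  2×8+1 = 17 → write 1 carry 2
  1×8+2 = 10 → write 2 carry 1
  1×8+1 = 9 → write 1 carry 1
  2×8+1 = 17 → write 1 carry 2
  3×8+2 = 26 → write 2 carry 3
  remaining carry: 3

0o3211214401730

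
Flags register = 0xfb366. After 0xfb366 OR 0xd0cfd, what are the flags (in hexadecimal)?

OR each hex digit independently (no carries):
  f|d=f, b|0=b, 3|c=f, 6|f=f, 6|d=f

0xfbfff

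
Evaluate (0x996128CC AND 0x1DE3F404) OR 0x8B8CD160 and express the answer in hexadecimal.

0x9BEDF164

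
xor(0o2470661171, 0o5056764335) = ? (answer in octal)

0o7426105244

XOR each oct digit independently (no carries):
  2^5=7, 4^0=4, 7^5=2, 0^6=6, 6^7=1, 6^6=0, 1^4=5, 1^3=2, 7^3=4, 1^5=4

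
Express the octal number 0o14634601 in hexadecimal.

0x333981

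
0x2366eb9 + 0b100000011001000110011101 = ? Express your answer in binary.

0x2366eb9 = 0b10001101100110111010111001 in binary.
Add column by column in base 2, right to left:
  1+1 = 0 carry 1
  0+0+1 = 1
  0+1 = 1
  1+1 = 0 carry 1
  1+1+1 = 1 carry 1
  1+0+1 = 0 carry 1
  0+0+1 = 1
  1+1 = 0 carry 1
  0+1+1 = 0 carry 1
  1+0+1 = 0 carry 1
  1+0+1 = 0 carry 1
  1+0+1 = 0 carry 1
  0+1+1 = 0 carry 1
  1+0+1 = 0 carry 1
  1+0+1 = 0 carry 1
  0+1+1 = 0 carry 1
  0+1+1 = 0 carry 1
  1+0+1 = 0 carry 1
  1+0+1 = 0 carry 1
  0+0+1 = 1
  1+0 = 1
  1+0 = 1
  0+0 = 0
  0+1 = 1
  0+0 = 0
  1+0 = 1

0b10101110000000000001010110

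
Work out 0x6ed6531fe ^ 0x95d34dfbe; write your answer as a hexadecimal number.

0xfb051ee40

XOR each hex digit independently (no carries):
  6^9=f, e^5=b, d^d=0, 6^3=5, 5^4=1, 3^d=e, 1^f=e, f^b=4, e^e=0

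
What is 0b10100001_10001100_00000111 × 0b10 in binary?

Multiply each base-2 digit by 2, carrying:
  1×2 = 2 → write 0 carry 1
  1×2+1 = 3 → write 1 carry 1
  1×2+1 = 3 → write 1 carry 1
  0×2+1 = 1 → write 1
  0×2 = 0 → write 0
  0×2 = 0 → write 0
  0×2 = 0 → write 0
  0×2 = 0 → write 0
  0×2 = 0 → write 0
  0×2 = 0 → write 0
  1×2 = 2 → write 0 carry 1
  1×2+1 = 3 → write 1 carry 1
  0×2+1 = 1 → write 1
  0×2 = 0 → write 0
  0×2 = 0 → write 0
  1×2 = 2 → write 0 carry 1
  1×2+1 = 3 → write 1 carry 1
  0×2+1 = 1 → write 1
  0×2 = 0 → write 0
  0×2 = 0 → write 0
  0×2 = 0 → write 0
  1×2 = 2 → write 0 carry 1
  0×2+1 = 1 → write 1
  1×2 = 2 → write 0 carry 1
  remaining carry: 1

0b1010000110001100000001110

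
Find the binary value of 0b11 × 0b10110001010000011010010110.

Multiply each base-2 digit by 3, carrying:
  0×3 = 0 → write 0
  1×3 = 3 → write 1 carry 1
  1×3+1 = 4 → write 0 carry 2
  0×3+2 = 2 → write 0 carry 1
  1×3+1 = 4 → write 0 carry 2
  0×3+2 = 2 → write 0 carry 1
  0×3+1 = 1 → write 1
  1×3 = 3 → write 1 carry 1
  0×3+1 = 1 → write 1
  1×3 = 3 → write 1 carry 1
  1×3+1 = 4 → write 0 carry 2
  0×3+2 = 2 → write 0 carry 1
  0×3+1 = 1 → write 1
  0×3 = 0 → write 0
  0×3 = 0 → write 0
  0×3 = 0 → write 0
  1×3 = 3 → write 1 carry 1
  0×3+1 = 1 → write 1
  1×3 = 3 → write 1 carry 1
  0×3+1 = 1 → write 1
  0×3 = 0 → write 0
  0×3 = 0 → write 0
  1×3 = 3 → write 1 carry 1
  1×3+1 = 4 → write 0 carry 2
  0×3+2 = 2 → write 0 carry 1
  1×3+1 = 4 → write 0 carry 2
  remaining carry: 10

0b1000010011110001001111000010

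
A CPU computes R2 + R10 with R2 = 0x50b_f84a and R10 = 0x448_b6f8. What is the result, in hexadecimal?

0x954af42

Add column by column in base 16, right to left:
  a+8 = 2 carry 1
  4+f+1 = 4 carry 1
  8+6+1 = f
  f+b = a carry 1
  b+8+1 = 4 carry 1
  0+4+1 = 5
  5+4 = 9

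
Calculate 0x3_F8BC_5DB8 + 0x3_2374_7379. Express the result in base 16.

0x71C30D131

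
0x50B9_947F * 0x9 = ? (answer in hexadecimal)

0x2D6863877

Multiply each base-16 digit by 9, carrying:
  F×9 = 135 → write 7 carry 8
  7×9+8 = 71 → write 7 carry 4
  4×9+4 = 40 → write 8 carry 2
  9×9+2 = 83 → write 3 carry 5
  9×9+5 = 86 → write 6 carry 5
  B×9+5 = 104 → write 8 carry 6
  0×9+6 = 6 → write 6
  5×9 = 45 → write D carry 2
  remaining carry: 2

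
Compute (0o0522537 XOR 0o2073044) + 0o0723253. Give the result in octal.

0o3475046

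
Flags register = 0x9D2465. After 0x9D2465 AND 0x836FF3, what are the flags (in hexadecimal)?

AND each hex digit independently (no carries):
  9&8=8, D&3=1, 2&6=2, 4&F=4, 6&F=6, 5&3=1

0x812461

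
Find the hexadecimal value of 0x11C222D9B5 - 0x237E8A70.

0x119EA44F45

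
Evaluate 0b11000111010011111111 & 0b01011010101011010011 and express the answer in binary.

AND bit by bit (1 only where both bits are 1):
  11000111010011111111
& 01011010101011010011
= 01000010000011010011

0b01000010000011010011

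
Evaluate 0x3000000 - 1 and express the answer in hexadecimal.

0x2ffffff

The trailing 6 digits are 0, so subtracting 1 borrows through: they become F and the next digit up decrements.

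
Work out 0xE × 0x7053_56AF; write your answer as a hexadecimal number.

Multiply each base-16 digit by 14, carrying:
  F×14 = 210 → write 2 carry 13
  A×14+13 = 153 → write 9 carry 9
  6×14+9 = 93 → write D carry 5
  5×14+5 = 75 → write B carry 4
  3×14+4 = 46 → write E carry 2
  5×14+2 = 72 → write 8 carry 4
  0×14+4 = 4 → write 4
  7×14 = 98 → write 2 carry 6
  remaining carry: 6

0x6248EBD92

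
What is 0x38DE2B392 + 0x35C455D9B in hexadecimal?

0x6EA28112D

Add column by column in base 16, right to left:
  2+B = D
  9+9 = 2 carry 1
  3+D+1 = 1 carry 1
  B+5+1 = 1 carry 1
  2+5+1 = 8
  E+4 = 2 carry 1
  D+C+1 = A carry 1
  8+5+1 = E
  3+3 = 6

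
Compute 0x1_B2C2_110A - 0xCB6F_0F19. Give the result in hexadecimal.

0xE75301F1

Subtract column by column in base 16:
  A-9 → 1
  0-1 → F (borrow)
  1-F-1 → 1 (borrow)
  1-0-1 → 0
  2-F → 3 (borrow)
  C-6-1 → 5
  2-B → 7 (borrow)
  B-C-1 → E (borrow)
  1-0-1 → 0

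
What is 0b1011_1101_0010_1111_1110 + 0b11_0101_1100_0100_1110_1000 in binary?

0b10000011001011111100110

Add column by column in base 2, right to left:
  0+0 = 0
  1+0 = 1
  1+0 = 1
  1+1 = 0 carry 1
  1+0+1 = 0 carry 1
  1+1+1 = 1 carry 1
  1+1+1 = 1 carry 1
  1+1+1 = 1 carry 1
  0+0+1 = 1
  1+0 = 1
  0+1 = 1
  0+0 = 0
  1+0 = 1
  0+0 = 0
  1+1 = 0 carry 1
  1+1+1 = 1 carry 1
  1+1+1 = 1 carry 1
  1+0+1 = 0 carry 1
  0+1+1 = 0 carry 1
  1+0+1 = 0 carry 1
  0+1+1 = 0 carry 1
  0+1+1 = 0 carry 1
  final carry 1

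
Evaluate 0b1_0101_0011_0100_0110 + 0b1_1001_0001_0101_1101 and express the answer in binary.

0b101110010010100011

Add column by column in base 2, right to left:
  0+1 = 1
  1+0 = 1
  1+1 = 0 carry 1
  0+1+1 = 0 carry 1
  0+1+1 = 0 carry 1
  0+0+1 = 1
  1+1 = 0 carry 1
  0+0+1 = 1
  1+1 = 0 carry 1
  1+0+1 = 0 carry 1
  0+0+1 = 1
  0+0 = 0
  1+1 = 0 carry 1
  0+0+1 = 1
  1+0 = 1
  0+1 = 1
  1+1 = 0 carry 1
  final carry 1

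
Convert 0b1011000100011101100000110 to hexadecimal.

Group the bits into nibbles: 0001 0110 0010 0011 1011 0000 0110 → 1623B06.

0x1623B06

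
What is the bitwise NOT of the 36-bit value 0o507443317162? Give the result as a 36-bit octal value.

Each oct digit d becomes 7−d:
  5→2, 0→7, 7→0, 4→3, 4→3, 3→4, 3→4, 1→6, 7→0, 1→6, 6→1, 2→5

0o270334460615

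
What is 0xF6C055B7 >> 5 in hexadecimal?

5 bits is not a whole number of base-16 digits; in binary: 11110110110000000101010110110111 >> 5 = 111101101100000001010101101.

0x7B602AD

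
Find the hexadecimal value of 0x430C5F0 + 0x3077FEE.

Add column by column in base 16, right to left:
  0+E = E
  F+E = D carry 1
  5+F+1 = 5 carry 1
  C+7+1 = 4 carry 1
  0+7+1 = 8
  3+0 = 3
  4+3 = 7

0x73845DE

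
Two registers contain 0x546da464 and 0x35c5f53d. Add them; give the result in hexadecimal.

0x8a3399a1

Add column by column in base 16, right to left:
  4+d = 1 carry 1
  6+3+1 = a
  4+5 = 9
  a+f = 9 carry 1
  d+5+1 = 3 carry 1
  6+c+1 = 3 carry 1
  4+5+1 = a
  5+3 = 8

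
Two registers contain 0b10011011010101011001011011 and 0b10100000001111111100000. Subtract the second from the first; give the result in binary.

0b10000111010011011001111011

Subtract column by column in base 2:
  1-0 → 1
  1-0 → 1
  0-0 → 0
  1-0 → 1
  1-0 → 1
  0-1 → 1 (borrow)
  1-1-1 → 1 (borrow)
  0-1-1 → 0 (borrow)
  0-1-1 → 0 (borrow)
  1-1-1 → 1 (borrow)
  1-1-1 → 1 (borrow)
  0-1-1 → 0 (borrow)
  1-1-1 → 1 (borrow)
  0-0-1 → 1 (borrow)
  1-0-1 → 0
  0-0 → 0
  1-0 → 1
  0-0 → 0
  1-0 → 1
  1-0 → 1
  0-1 → 1 (borrow)
  1-0-1 → 0
  1-1 → 0
  0-0 → 0
  0-0 → 0
  1-0 → 1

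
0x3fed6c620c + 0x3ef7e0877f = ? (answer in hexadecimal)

0x7ee54ce98b

Add column by column in base 16, right to left:
  c+f = b carry 1
  0+7+1 = 8
  2+7 = 9
  6+8 = e
  c+0 = c
  6+e = 4 carry 1
  d+7+1 = 5 carry 1
  e+f+1 = e carry 1
  f+e+1 = e carry 1
  3+3+1 = 7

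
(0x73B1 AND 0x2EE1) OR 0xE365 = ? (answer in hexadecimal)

0x73B1 AND 0x2EE1 = 0x22A1.
Then OR with 0xE365.

0xE3E5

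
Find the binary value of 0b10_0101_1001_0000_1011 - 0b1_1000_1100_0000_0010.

0b1100110100001001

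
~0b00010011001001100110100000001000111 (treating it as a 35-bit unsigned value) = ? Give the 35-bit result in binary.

0b11101100110110011001011111110111000

Invert each bit: 00010011001001100110100000001000111 → 11101100110110011001011111110111000.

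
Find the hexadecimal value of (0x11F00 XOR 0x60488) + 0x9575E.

First 0x11F00 XOR 0x60488 = 0x71B88.
Add column by column in base 16, right to left:
  8+E = 6 carry 1
  8+5+1 = E
  B+7 = 2 carry 1
  1+5+1 = 7
  7+9 = 0 carry 1
  final carry 1

0x1072E6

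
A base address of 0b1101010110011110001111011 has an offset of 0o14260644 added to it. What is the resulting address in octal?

0b1101010110011110001111011 = 0o152636173 in octal.
Add column by column in base 8, right to left:
  3+4 = 7
  7+4 = 3 carry 1
  1+6+1 = 0 carry 1
  6+0+1 = 7
  3+6 = 1 carry 1
  6+2+1 = 1 carry 1
  2+4+1 = 7
  5+1 = 6
  1+0 = 1

0o167117037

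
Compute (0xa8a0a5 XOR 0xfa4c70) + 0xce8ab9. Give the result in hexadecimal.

First 0xa8a0a5 XOR 0xfa4c70 = 0x52ecd5.
Add column by column in base 16, right to left:
  5+9 = e
  d+b = 8 carry 1
  c+a+1 = 7 carry 1
  e+8+1 = 7 carry 1
  2+e+1 = 1 carry 1
  5+c+1 = 2 carry 1
  final carry 1

0x121778e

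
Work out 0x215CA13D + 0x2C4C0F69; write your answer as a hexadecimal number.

Add column by column in base 16, right to left:
  D+9 = 6 carry 1
  3+6+1 = A
  1+F = 0 carry 1
  A+0+1 = B
  C+C = 8 carry 1
  5+4+1 = A
  1+C = D
  2+2 = 4

0x4DA8B0A6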